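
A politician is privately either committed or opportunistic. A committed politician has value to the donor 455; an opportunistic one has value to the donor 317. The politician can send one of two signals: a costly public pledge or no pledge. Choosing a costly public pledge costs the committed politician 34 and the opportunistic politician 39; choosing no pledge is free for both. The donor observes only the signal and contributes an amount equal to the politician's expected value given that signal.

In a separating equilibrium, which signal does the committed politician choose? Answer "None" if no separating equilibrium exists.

Try committed → pledge, opportunistic → no pledge:
  Under separation the donor infers type exactly: pledge → committed (pays 455), no pledge → opportunistic (pays 317).
  Committed: pledge gives 455 − 34 = 421; no pledge gives 317 − 0 = 317. No deviation. ✓
  Opportunistic: no pledge gives 317 − 0 = 317; pledge gives 455 − 39 = 416. Would deviate. ✗
Try committed → no pledge, opportunistic → pledge:
  Under separation the donor infers type exactly: no pledge → committed (pays 455), pledge → opportunistic (pays 317).
  Committed: no pledge gives 455 − 0 = 455; pledge gives 317 − 34 = 283. No deviation. ✓
  Opportunistic: pledge gives 317 − 39 = 278; no pledge gives 455 − 0 = 455. Would deviate. ✗
Neither assignment is incentive-compatible.

None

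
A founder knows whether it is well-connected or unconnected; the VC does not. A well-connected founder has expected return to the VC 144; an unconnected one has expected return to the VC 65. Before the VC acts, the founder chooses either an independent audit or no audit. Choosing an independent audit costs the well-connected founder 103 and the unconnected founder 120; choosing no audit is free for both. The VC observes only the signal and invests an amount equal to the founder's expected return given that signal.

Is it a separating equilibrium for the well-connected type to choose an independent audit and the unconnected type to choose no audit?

No

Under separation the VC infers type exactly: audit → well-connected (pays 144), no audit → unconnected (pays 65).
Well-connected: audit gives 144 − 103 = 41; no audit gives 65 − 0 = 65. Would deviate. ✗
Unconnected: no audit gives 65 − 0 = 65; audit gives 144 − 120 = 24. No deviation. ✓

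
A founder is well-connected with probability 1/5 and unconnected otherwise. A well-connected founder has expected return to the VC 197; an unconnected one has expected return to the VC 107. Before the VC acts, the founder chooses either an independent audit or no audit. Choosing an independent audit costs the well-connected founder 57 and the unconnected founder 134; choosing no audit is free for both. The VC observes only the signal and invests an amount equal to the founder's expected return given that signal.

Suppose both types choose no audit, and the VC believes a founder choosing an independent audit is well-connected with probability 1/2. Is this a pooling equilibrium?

On the equilibrium path (no audit) the VC holds the prior 1/5 and pays 1/5·197 + 4/5·107 = 125. Off-path (audit) belief 1/2 gives 1/2·197 + 1/2·107 = 152.
Well-connected: no audit gives 125 − 0 = 125; audit gives 152 − 57 = 95. Stays. ✓
Unconnected: no audit gives 125 − 0 = 125; audit gives 152 − 134 = 18. Stays. ✓
Beliefs are Bayes-consistent on-path and both types best-respond.

Yes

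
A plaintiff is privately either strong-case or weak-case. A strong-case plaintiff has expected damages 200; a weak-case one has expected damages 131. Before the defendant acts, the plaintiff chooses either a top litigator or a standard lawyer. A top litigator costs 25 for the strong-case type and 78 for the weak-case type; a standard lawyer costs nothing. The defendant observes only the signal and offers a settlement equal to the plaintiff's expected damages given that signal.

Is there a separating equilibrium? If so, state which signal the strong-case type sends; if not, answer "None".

Try strong-case → top litigator, weak-case → standard lawyer:
  If types separate, top litigator earns payment 200 and standard lawyer earns 131.
  Strong-case: top litigator gives 200 − 25 = 175; standard lawyer gives 131 − 0 = 131. No deviation. ✓
  Weak-case: standard lawyer gives 131 − 0 = 131; top litigator gives 200 − 78 = 122. No deviation. ✓
Both hold — the strong-case type sends top litigator.

top litigator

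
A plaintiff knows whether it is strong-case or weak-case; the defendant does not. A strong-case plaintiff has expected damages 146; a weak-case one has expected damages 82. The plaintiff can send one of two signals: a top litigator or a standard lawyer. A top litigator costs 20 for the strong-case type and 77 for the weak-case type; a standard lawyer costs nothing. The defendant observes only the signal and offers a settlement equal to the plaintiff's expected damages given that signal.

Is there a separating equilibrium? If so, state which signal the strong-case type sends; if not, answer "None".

Try strong-case → top litigator, weak-case → standard lawyer:
  Under separation the defendant infers type exactly: top litigator → strong-case (pays 146), standard lawyer → weak-case (pays 82).
  Strong-case: top litigator gives 146 − 20 = 126; standard lawyer gives 82 − 0 = 82. No deviation. ✓
  Weak-case: standard lawyer gives 82 − 0 = 82; top litigator gives 146 − 77 = 69. No deviation. ✓
Both hold — the strong-case type sends top litigator.

top litigator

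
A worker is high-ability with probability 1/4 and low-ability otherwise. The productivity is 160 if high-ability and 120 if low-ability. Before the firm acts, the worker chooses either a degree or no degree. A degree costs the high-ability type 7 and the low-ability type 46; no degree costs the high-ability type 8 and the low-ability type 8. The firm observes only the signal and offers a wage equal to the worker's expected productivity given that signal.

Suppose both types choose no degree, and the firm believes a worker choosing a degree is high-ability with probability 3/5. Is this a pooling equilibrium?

No

At the pooled signal (no degree) the firm holds the prior 1/4 and pays 1/4·160 + 3/4·120 = 130. Off-path (degree) belief 3/5 gives 3/5·160 + 2/5·120 = 144.
High-ability: no degree gives 130 − 8 = 122; degree gives 144 − 7 = 137. Deviates. ✗
Low-ability: no degree gives 130 − 8 = 122; degree gives 144 − 46 = 98. Stays. ✓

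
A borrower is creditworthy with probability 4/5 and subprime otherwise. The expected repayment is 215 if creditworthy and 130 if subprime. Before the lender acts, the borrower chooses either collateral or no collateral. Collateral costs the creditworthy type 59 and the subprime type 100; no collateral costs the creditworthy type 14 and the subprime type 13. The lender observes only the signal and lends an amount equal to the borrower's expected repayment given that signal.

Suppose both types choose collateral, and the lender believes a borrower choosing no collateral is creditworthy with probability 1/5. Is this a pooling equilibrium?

No

At the pooled signal (collateral) the lender holds the prior 4/5 and pays 4/5·215 + 1/5·130 = 198. Off-path (no collateral) belief 1/5 gives 1/5·215 + 4/5·130 = 147.
Creditworthy: collateral gives 198 − 59 = 139; no collateral gives 147 − 14 = 133. Stays. ✓
Subprime: collateral gives 198 − 100 = 98; no collateral gives 147 − 13 = 134. Deviates. ✗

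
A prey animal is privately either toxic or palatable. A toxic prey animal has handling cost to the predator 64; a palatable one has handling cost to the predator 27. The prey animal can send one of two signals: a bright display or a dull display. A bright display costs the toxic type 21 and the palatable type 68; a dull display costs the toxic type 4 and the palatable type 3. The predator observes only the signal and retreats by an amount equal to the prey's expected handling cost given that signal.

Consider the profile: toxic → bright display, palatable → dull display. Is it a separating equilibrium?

Yes

If types separate, bright display earns payment 64 and dull display earns 27.
Toxic: bright display gives 64 − 21 = 43; dull display gives 27 − 4 = 23. No deviation. ✓
Palatable: dull display gives 27 − 3 = 24; bright display gives 64 − 68 = -4. No deviation. ✓
Neither type gains from mimicking the other.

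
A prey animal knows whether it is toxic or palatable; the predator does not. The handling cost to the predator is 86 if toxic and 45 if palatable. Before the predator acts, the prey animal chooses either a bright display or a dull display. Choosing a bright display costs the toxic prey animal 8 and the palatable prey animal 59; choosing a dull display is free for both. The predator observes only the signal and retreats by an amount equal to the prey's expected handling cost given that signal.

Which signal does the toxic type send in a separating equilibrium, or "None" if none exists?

Try toxic → bright display, palatable → dull display:
  If types separate, bright display earns payment 86 and dull display earns 45.
  Toxic: bright display gives 86 − 8 = 78; dull display gives 45 − 0 = 45. No deviation. ✓
  Palatable: dull display gives 45 − 0 = 45; bright display gives 86 − 59 = 27. No deviation. ✓
Both hold — the toxic type sends bright display.

bright display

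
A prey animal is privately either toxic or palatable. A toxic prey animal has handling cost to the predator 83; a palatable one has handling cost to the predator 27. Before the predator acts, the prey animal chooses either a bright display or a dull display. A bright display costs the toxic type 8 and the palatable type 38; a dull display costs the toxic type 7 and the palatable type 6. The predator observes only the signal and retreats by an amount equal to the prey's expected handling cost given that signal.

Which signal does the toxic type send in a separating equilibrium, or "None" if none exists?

None

Try toxic → bright display, palatable → dull display:
  If types separate, bright display earns payment 83 and dull display earns 27.
  Toxic: bright display gives 83 − 8 = 75; dull display gives 27 − 7 = 20. No deviation. ✓
  Palatable: dull display gives 27 − 6 = 21; bright display gives 83 − 38 = 45. Would deviate. ✗
Try toxic → dull display, palatable → bright display:
  If types separate, dull display earns payment 83 and bright display earns 27.
  Toxic: dull display gives 83 − 7 = 76; bright display gives 27 − 8 = 19. No deviation. ✓
  Palatable: bright display gives 27 − 38 = -11; dull display gives 83 − 6 = 77. Would deviate. ✗
Neither assignment is incentive-compatible.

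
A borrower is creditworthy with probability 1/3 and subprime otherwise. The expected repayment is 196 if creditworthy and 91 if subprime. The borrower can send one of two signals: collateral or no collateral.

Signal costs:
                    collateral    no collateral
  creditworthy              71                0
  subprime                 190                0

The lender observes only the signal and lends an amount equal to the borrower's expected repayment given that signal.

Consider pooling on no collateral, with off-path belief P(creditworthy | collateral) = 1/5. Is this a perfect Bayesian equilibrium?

At the pooled signal (no collateral) the lender holds the prior 1/3 and pays 1/3·196 + 2/3·91 = 126. Off-path (collateral) belief 1/5 gives 1/5·196 + 4/5·91 = 112.
Creditworthy: no collateral gives 126 − 0 = 126; collateral gives 112 − 71 = 41. Stays. ✓
Subprime: no collateral gives 126 − 0 = 126; collateral gives 112 − 190 = -78. Stays. ✓

Yes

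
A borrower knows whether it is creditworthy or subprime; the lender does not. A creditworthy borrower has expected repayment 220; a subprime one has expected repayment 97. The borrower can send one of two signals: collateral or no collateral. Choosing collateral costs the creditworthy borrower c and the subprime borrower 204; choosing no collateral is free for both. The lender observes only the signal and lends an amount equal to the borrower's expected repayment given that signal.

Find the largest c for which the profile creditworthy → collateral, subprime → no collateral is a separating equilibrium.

123

Under separation: collateral → creditworthy (pays 220); no collateral → subprime (pays 97).
Subprime: 97 − 0 = 97 ≥ 220 − 204 = 16. Holds regardless of c. ✓
Creditworthy: 220 − c ≥ 97 − 0, so c ≤ 220 − 97 = 123.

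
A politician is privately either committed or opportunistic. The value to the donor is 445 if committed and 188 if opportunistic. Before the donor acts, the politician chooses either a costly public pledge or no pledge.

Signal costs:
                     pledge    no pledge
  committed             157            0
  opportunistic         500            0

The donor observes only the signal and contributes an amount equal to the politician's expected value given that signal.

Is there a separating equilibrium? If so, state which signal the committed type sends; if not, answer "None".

Try committed → pledge, opportunistic → no pledge:
  If types separate, pledge earns payment 445 and no pledge earns 188.
  Committed: pledge gives 445 − 157 = 288; no pledge gives 188 − 0 = 188. No deviation. ✓
  Opportunistic: no pledge gives 188 − 0 = 188; pledge gives 445 − 500 = -55. No deviation. ✓
Both hold — the committed type sends pledge.

pledge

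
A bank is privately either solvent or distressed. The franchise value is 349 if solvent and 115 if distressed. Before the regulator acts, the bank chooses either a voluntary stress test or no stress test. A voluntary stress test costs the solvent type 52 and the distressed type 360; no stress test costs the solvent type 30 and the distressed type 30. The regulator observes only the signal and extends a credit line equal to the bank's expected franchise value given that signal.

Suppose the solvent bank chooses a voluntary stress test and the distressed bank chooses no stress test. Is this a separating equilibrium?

Under separation the regulator infers type exactly: stress test → solvent (pays 349), no stress test → distressed (pays 115).
Solvent: stress test gives 349 − 52 = 297; no stress test gives 115 − 30 = 85. No deviation. ✓
Distressed: no stress test gives 115 − 30 = 85; stress test gives 349 − 360 = -11. No deviation. ✓
Neither type gains from mimicking the other.

Yes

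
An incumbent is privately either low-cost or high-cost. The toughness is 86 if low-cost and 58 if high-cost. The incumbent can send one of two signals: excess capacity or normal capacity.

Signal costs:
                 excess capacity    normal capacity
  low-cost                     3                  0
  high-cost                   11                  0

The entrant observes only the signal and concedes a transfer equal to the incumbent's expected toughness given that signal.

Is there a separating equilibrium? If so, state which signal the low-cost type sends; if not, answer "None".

Try low-cost → excess capacity, high-cost → normal capacity:
  If types separate, excess capacity earns payment 86 and normal capacity earns 58.
  Low-cost: excess capacity gives 86 − 3 = 83; normal capacity gives 58 − 0 = 58. No deviation. ✓
  High-cost: normal capacity gives 58 − 0 = 58; excess capacity gives 86 − 11 = 75. Would deviate. ✗
Try low-cost → normal capacity, high-cost → excess capacity:
  If types separate, normal capacity earns payment 86 and excess capacity earns 58.
  Low-cost: normal capacity gives 86 − 0 = 86; excess capacity gives 58 − 3 = 55. No deviation. ✓
  High-cost: excess capacity gives 58 − 11 = 47; normal capacity gives 86 − 0 = 86. Would deviate. ✗
Neither assignment is incentive-compatible.

None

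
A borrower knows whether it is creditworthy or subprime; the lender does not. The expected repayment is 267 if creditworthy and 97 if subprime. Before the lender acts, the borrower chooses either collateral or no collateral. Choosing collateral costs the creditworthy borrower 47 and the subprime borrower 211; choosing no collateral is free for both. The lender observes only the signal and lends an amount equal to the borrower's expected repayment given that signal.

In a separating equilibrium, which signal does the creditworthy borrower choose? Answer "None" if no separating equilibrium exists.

Try creditworthy → collateral, subprime → no collateral:
  If types separate, collateral earns payment 267 and no collateral earns 97.
  Creditworthy: collateral gives 267 − 47 = 220; no collateral gives 97 − 0 = 97. No deviation. ✓
  Subprime: no collateral gives 97 − 0 = 97; collateral gives 267 − 211 = 56. No deviation. ✓
Both hold — the creditworthy type sends collateral.

collateral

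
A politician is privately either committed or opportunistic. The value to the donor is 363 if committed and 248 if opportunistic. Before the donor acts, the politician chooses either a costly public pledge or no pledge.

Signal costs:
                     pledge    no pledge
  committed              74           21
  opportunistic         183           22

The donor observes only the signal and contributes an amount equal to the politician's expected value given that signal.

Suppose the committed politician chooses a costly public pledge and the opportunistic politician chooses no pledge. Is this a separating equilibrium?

If types separate, pledge earns payment 363 and no pledge earns 248.
Committed: pledge gives 363 − 74 = 289; no pledge gives 248 − 21 = 227. No deviation. ✓
Opportunistic: no pledge gives 248 − 22 = 226; pledge gives 363 − 183 = 180. No deviation. ✓
Neither type gains from mimicking the other.

Yes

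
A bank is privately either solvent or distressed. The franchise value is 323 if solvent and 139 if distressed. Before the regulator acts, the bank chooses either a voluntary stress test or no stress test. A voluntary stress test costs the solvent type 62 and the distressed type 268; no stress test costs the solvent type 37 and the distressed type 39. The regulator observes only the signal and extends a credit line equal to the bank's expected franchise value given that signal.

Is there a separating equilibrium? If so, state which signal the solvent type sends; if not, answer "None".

stress test

Try solvent → stress test, distressed → no stress test:
  Under separation the regulator infers type exactly: stress test → solvent (pays 323), no stress test → distressed (pays 139).
  Solvent: stress test gives 323 − 62 = 261; no stress test gives 139 − 37 = 102. No deviation. ✓
  Distressed: no stress test gives 139 − 39 = 100; stress test gives 323 − 268 = 55. No deviation. ✓
Both hold — the solvent type sends stress test.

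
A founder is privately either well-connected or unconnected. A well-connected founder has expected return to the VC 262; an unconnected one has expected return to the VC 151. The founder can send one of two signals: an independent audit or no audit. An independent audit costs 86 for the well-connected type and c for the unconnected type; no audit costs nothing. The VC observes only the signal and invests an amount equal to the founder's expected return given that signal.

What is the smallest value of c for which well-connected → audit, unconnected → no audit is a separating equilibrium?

Under separation: audit → well-connected (pays 262); no audit → unconnected (pays 151).
Well-connected: 262 − 86 = 176 ≥ 151 − 0 = 151. Holds regardless of c. ✓
Unconnected: 151 − 0 ≥ 262 − c, so c ≥ 262 − 151 = 111.

111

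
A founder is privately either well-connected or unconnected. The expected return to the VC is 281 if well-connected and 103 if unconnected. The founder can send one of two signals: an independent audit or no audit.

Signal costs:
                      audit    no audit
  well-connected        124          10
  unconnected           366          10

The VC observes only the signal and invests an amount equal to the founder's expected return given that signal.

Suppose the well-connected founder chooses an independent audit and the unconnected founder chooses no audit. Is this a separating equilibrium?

Yes

If types separate, audit earns payment 281 and no audit earns 103.
Well-connected: audit gives 281 − 124 = 157; no audit gives 103 − 10 = 93. No deviation. ✓
Unconnected: no audit gives 103 − 10 = 93; audit gives 281 − 366 = -85. No deviation. ✓
Both incentive constraints hold.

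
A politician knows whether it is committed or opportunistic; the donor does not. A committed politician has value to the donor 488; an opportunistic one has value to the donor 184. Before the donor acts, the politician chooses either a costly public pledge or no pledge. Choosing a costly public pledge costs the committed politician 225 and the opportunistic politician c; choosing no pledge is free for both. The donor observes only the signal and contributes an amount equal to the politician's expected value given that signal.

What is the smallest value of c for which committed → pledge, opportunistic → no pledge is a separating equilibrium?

304

Under separation: pledge → committed (pays 488); no pledge → opportunistic (pays 184).
Committed: 488 − 225 = 263 ≥ 184 − 0 = 184. Holds regardless of c. ✓
Opportunistic: 184 − 0 ≥ 488 − c, so c ≥ 488 − 184 = 304.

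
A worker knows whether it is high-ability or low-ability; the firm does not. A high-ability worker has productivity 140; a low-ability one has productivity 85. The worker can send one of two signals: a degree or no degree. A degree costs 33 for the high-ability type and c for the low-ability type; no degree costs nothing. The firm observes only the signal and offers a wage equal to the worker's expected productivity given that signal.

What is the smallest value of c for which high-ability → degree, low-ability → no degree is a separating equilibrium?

Under separation: degree → high-ability (pays 140); no degree → low-ability (pays 85).
High-ability: 140 − 33 = 107 ≥ 85 − 0 = 85. Holds regardless of c. ✓
Low-ability: 85 − 0 ≥ 140 − c, so c ≥ 140 − 85 = 55.

55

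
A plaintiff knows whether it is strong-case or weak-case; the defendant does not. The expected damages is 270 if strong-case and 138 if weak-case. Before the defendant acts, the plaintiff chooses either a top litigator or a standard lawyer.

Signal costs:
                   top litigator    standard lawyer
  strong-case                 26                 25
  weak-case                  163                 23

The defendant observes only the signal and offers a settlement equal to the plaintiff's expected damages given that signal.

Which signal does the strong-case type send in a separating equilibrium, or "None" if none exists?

Try strong-case → top litigator, weak-case → standard lawyer:
  If types separate, top litigator earns payment 270 and standard lawyer earns 138.
  Strong-case: top litigator gives 270 − 26 = 244; standard lawyer gives 138 − 25 = 113. No deviation. ✓
  Weak-case: standard lawyer gives 138 − 23 = 115; top litigator gives 270 − 163 = 107. No deviation. ✓
Both hold — the strong-case type sends top litigator.

top litigator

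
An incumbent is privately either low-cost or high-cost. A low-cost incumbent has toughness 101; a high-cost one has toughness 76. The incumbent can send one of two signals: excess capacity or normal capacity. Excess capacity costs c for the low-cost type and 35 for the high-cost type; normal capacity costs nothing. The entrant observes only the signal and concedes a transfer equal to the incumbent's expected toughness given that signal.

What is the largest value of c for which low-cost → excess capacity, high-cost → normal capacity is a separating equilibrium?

Under separation: excess capacity → low-cost (pays 101); normal capacity → high-cost (pays 76).
High-cost: 76 − 0 = 76 ≥ 101 − 35 = 66. Holds regardless of c. ✓
Low-cost: 101 − c ≥ 76 − 0, so c ≤ 101 − 76 = 25.

25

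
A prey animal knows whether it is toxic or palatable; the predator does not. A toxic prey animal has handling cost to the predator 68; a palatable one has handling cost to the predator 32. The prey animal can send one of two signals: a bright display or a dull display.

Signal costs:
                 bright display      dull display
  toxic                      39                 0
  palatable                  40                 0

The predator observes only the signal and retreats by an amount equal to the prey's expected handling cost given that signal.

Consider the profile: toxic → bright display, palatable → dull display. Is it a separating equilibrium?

No

If types separate, bright display earns payment 68 and dull display earns 32.
Toxic: bright display gives 68 − 39 = 29; dull display gives 32 − 0 = 32. Would deviate. ✗
Palatable: dull display gives 32 − 0 = 32; bright display gives 68 − 40 = 28. No deviation. ✓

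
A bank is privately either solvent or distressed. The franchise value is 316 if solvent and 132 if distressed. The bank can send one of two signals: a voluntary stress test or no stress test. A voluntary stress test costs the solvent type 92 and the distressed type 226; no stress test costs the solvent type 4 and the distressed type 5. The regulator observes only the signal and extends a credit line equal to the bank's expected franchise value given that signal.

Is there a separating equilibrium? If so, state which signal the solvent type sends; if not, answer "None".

stress test

Try solvent → stress test, distressed → no stress test:
  If types separate, stress test earns payment 316 and no stress test earns 132.
  Solvent: stress test gives 316 − 92 = 224; no stress test gives 132 − 4 = 128. No deviation. ✓
  Distressed: no stress test gives 132 − 5 = 127; stress test gives 316 − 226 = 90. No deviation. ✓
Both hold — the solvent type sends stress test.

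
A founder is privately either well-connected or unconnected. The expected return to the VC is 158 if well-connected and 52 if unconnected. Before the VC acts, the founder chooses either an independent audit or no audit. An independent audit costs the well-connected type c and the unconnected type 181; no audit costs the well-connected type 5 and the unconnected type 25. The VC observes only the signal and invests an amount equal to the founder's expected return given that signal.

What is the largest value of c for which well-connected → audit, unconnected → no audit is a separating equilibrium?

Under separation: audit → well-connected (pays 158); no audit → unconnected (pays 52).
Unconnected: 52 − 25 = 27 ≥ 158 − 181 = -23. Holds regardless of c. ✓
Well-connected: 158 − c ≥ 52 − 5, so c ≤ 158 − 47 = 111.

111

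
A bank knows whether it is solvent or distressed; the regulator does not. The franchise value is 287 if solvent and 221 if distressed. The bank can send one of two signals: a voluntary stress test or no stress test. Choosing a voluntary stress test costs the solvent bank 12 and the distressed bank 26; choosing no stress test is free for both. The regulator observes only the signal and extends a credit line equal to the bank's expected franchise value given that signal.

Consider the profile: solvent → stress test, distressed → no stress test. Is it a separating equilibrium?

No

Under separation the regulator infers type exactly: stress test → solvent (pays 287), no stress test → distressed (pays 221).
Solvent: stress test gives 287 − 12 = 275; no stress test gives 221 − 0 = 221. No deviation. ✓
Distressed: no stress test gives 221 − 0 = 221; stress test gives 287 − 26 = 261. Would deviate. ✗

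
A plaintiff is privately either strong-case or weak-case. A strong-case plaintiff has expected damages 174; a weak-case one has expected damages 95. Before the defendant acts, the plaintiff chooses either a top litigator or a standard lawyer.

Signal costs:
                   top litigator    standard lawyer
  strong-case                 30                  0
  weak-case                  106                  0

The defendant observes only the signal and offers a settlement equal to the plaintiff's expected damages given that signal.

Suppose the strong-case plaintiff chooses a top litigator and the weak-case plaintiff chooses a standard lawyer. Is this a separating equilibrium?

If types separate, top litigator earns payment 174 and standard lawyer earns 95.
Strong-case: top litigator gives 174 − 30 = 144; standard lawyer gives 95 − 0 = 95. No deviation. ✓
Weak-case: standard lawyer gives 95 − 0 = 95; top litigator gives 174 − 106 = 68. No deviation. ✓
Neither type gains from mimicking the other.

Yes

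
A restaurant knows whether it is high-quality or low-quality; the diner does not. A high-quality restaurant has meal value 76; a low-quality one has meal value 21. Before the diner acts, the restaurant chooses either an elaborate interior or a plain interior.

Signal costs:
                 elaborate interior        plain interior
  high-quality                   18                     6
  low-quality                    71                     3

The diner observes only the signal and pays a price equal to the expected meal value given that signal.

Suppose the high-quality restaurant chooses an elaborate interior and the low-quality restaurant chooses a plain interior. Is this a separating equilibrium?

If types separate, elaborate interior earns payment 76 and plain interior earns 21.
High-quality: elaborate interior gives 76 − 18 = 58; plain interior gives 21 − 6 = 15. No deviation. ✓
Low-quality: plain interior gives 21 − 3 = 18; elaborate interior gives 76 − 71 = 5. No deviation. ✓
Neither type gains from mimicking the other.

Yes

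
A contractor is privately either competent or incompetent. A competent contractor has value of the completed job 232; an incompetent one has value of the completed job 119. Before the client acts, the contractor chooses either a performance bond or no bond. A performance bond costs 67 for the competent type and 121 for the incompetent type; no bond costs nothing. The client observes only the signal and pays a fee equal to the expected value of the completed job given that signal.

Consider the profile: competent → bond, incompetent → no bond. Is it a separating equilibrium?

Yes

Under separation the client infers type exactly: bond → competent (pays 232), no bond → incompetent (pays 119).
Competent: bond gives 232 − 67 = 165; no bond gives 119 − 0 = 119. No deviation. ✓
Incompetent: no bond gives 119 − 0 = 119; bond gives 232 − 121 = 111. No deviation. ✓
Neither type gains from mimicking the other.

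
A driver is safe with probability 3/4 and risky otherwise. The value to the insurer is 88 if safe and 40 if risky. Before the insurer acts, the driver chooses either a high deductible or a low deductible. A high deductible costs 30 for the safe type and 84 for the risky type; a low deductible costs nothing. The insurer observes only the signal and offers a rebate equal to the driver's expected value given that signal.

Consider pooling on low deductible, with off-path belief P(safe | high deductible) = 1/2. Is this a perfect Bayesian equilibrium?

Yes

On the equilibrium path (low deductible) the insurer holds the prior 3/4 and pays 3/4·88 + 1/4·40 = 76. Off-path (high deductible) belief 1/2 gives 1/2·88 + 1/2·40 = 64.
Safe: low deductible gives 76 − 0 = 76; high deductible gives 64 − 30 = 34. Stays. ✓
Risky: low deductible gives 76 − 0 = 76; high deductible gives 64 − 84 = -20. Stays. ✓
Beliefs are Bayes-consistent on-path and both types best-respond.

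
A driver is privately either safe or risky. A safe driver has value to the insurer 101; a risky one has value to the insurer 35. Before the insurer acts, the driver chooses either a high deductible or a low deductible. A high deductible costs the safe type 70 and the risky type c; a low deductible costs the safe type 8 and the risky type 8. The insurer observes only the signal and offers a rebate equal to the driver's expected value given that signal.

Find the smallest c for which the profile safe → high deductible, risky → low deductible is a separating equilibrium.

74

Under separation: high deductible → safe (pays 101); low deductible → risky (pays 35).
Safe: 101 − 70 = 31 ≥ 35 − 8 = 27. Holds regardless of c. ✓
Risky: 35 − 8 ≥ 101 − c, so c ≥ 101 − 27 = 74.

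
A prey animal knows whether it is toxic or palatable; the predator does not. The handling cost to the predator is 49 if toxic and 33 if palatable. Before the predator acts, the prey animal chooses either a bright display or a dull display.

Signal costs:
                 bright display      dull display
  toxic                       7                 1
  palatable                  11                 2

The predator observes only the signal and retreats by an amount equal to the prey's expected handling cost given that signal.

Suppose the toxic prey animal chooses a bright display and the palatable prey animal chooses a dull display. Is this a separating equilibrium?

No

Under separation the predator infers type exactly: bright display → toxic (pays 49), dull display → palatable (pays 33).
Toxic: bright display gives 49 − 7 = 42; dull display gives 33 − 1 = 32. No deviation. ✓
Palatable: dull display gives 33 − 2 = 31; bright display gives 49 − 11 = 38. Would deviate. ✗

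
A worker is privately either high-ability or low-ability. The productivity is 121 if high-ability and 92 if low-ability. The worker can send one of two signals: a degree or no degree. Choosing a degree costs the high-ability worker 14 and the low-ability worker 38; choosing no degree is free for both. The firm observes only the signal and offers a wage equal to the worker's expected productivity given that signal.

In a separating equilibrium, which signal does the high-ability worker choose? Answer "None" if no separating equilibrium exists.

Try high-ability → degree, low-ability → no degree:
  Under separation the firm infers type exactly: degree → high-ability (pays 121), no degree → low-ability (pays 92).
  High-ability: degree gives 121 − 14 = 107; no degree gives 92 − 0 = 92. No deviation. ✓
  Low-ability: no degree gives 92 − 0 = 92; degree gives 121 − 38 = 83. No deviation. ✓
Both hold — the high-ability type sends degree.

degree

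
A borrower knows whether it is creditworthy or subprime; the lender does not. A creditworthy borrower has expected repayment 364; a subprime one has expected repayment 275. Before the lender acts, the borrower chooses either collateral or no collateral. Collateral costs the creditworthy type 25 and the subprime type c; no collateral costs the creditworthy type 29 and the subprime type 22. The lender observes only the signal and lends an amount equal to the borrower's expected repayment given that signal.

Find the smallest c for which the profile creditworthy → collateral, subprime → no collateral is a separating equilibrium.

111

Under separation: collateral → creditworthy (pays 364); no collateral → subprime (pays 275).
Creditworthy: 364 − 25 = 339 ≥ 275 − 29 = 246. Holds regardless of c. ✓
Subprime: 275 − 22 ≥ 364 − c, so c ≥ 364 − 253 = 111.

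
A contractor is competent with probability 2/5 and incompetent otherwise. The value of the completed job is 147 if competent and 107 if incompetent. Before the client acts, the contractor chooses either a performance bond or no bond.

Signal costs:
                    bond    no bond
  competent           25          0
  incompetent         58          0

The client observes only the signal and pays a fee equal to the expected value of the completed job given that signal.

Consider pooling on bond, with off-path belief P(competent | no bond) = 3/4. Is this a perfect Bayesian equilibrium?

At the pooled signal (bond) the client holds the prior 2/5 and pays 2/5·147 + 3/5·107 = 123. Off-path (no bond) belief 3/4 gives 3/4·147 + 1/4·107 = 137.
Competent: bond gives 123 − 25 = 98; no bond gives 137 − 0 = 137. Deviates. ✗
Incompetent: bond gives 123 − 58 = 65; no bond gives 137 − 0 = 137. Deviates. ✗

No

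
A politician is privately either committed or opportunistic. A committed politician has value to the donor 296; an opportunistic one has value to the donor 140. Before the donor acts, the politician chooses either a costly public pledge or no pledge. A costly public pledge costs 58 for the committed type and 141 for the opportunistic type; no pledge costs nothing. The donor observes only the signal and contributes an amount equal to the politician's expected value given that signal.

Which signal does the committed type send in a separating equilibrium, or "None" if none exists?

Try committed → pledge, opportunistic → no pledge:
  Under separation the donor infers type exactly: pledge → committed (pays 296), no pledge → opportunistic (pays 140).
  Committed: pledge gives 296 − 58 = 238; no pledge gives 140 − 0 = 140. No deviation. ✓
  Opportunistic: no pledge gives 140 − 0 = 140; pledge gives 296 − 141 = 155. Would deviate. ✗
Try committed → no pledge, opportunistic → pledge:
  Under separation the donor infers type exactly: no pledge → committed (pays 296), pledge → opportunistic (pays 140).
  Committed: no pledge gives 296 − 0 = 296; pledge gives 140 − 58 = 82. No deviation. ✓
  Opportunistic: pledge gives 140 − 141 = -1; no pledge gives 296 − 0 = 296. Would deviate. ✗
Neither assignment is incentive-compatible.

None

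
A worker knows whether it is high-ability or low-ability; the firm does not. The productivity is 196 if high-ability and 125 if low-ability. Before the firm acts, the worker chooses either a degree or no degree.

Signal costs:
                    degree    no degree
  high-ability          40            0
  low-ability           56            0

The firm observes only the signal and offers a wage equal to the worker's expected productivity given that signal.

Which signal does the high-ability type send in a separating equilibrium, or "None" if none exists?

Try high-ability → degree, low-ability → no degree:
  If types separate, degree earns payment 196 and no degree earns 125.
  High-ability: degree gives 196 − 40 = 156; no degree gives 125 − 0 = 125. No deviation. ✓
  Low-ability: no degree gives 125 − 0 = 125; degree gives 196 − 56 = 140. Would deviate. ✗
Try high-ability → no degree, low-ability → degree:
  If types separate, no degree earns payment 196 and degree earns 125.
  High-ability: no degree gives 196 − 0 = 196; degree gives 125 − 40 = 85. No deviation. ✓
  Low-ability: degree gives 125 − 56 = 69; no degree gives 196 − 0 = 196. Would deviate. ✗
Neither assignment is incentive-compatible.

None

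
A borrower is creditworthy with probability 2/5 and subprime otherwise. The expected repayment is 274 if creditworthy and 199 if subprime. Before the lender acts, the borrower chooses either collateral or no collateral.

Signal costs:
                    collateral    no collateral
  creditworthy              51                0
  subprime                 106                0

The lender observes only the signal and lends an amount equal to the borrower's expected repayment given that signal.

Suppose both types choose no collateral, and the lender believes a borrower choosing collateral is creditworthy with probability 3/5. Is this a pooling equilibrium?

Yes

At the pooled signal (no collateral) the lender holds the prior 2/5 and pays 2/5·274 + 3/5·199 = 229. Off-path (collateral) belief 3/5 gives 3/5·274 + 2/5·199 = 244.
Creditworthy: no collateral gives 229 − 0 = 229; collateral gives 244 − 51 = 193. Stays. ✓
Subprime: no collateral gives 229 − 0 = 229; collateral gives 244 − 106 = 138. Stays. ✓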